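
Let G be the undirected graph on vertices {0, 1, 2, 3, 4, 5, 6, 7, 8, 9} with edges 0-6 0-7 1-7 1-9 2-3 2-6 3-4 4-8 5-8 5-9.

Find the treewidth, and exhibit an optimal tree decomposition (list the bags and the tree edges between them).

Treewidth 2.
Bags: B1 = {5, 8, 9}  B2 = {4, 8, 9}  B3 = {3, 4, 9}  B4 = {2, 3, 9}  B5 = {2, 6, 9}  B6 = {0, 6, 9}  B7 = {0, 7, 9}  B8 = {1, 7, 9}
Tree: B1–B2, B2–B3, B3–B4, B4–B5, B5–B6, B6–B7, B7–B8

Each bag holds 3 vertices, so the decomposition has width 2, which upper-bounds the treewidth. For the lower bound, G contains the cycle 9–5–8–4–3–2–6–0–7–1–9, so G is not a forest; only forests have treewidth ≤ 1, hence tw(G) ≥ 2. Combining the bounds, tw(G) = 2.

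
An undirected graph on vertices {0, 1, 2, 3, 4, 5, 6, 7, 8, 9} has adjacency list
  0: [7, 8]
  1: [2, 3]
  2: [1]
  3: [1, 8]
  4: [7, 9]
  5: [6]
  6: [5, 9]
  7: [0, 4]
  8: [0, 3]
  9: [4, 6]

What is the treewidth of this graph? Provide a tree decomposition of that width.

Treewidth 1.
Bags: B1 = {5, 6}  B2 = {6, 9}  B3 = {4, 9}  B4 = {4, 7}  B5 = {0, 7}  B6 = {0, 8}  B7 = {3, 8}  B8 = {1, 3}  B9 = {1, 2}
Tree: B1–B2, B2–B3, B3–B4, B4–B5, B5–B6, B6–B7, B7–B8, B8–B9

The largest bag has 2 vertices, giving width 1; this decomposition certifies tw(G) ≤ 1. Any graph with an edge has treewidth ≥ 1, and G has the edge 5–6. Hence tw(G) = 1 exactly.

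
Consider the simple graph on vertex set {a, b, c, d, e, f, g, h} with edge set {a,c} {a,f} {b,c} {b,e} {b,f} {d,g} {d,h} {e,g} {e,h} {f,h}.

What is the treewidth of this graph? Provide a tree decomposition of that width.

The largest bag has 3 vertices, giving width 2; this decomposition certifies tw(G) ≤ 2. For the lower bound, G contains the cycle d–g–e–h–d, so G is not a forest; only forests have treewidth ≤ 1, hence tw(G) ≥ 2. The upper and lower bounds meet at 2, so that is the treewidth.

Treewidth 2.
Bags: B1 = {d, g, h}  B2 = {e, g, h}  B3 = {e, f, h}  B4 = {b, e, f}  B5 = {a, b, f}  B6 = {a, b, c}
Tree: B1–B2, B2–B3, B3–B4, B4–B5, B5–B6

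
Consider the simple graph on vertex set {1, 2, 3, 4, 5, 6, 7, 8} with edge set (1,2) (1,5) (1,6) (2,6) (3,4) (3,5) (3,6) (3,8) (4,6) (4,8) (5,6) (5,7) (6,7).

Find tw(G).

2

A width-2 tree decomposition is:
Bags: B1 = {3, 5, 6}  B2 = {1, 5, 6}  B3 = {3, 4, 6}  B4 = {5, 6, 7}  B5 = {1, 2, 6}  B6 = {3, 4, 8}
Tree: B1–B2, B1–B3, B1–B4, B2–B5, B3–B6
The largest bag has 3 vertices, giving width 2; this decomposition certifies tw(G) ≤ 2. For the lower bound, the 3 vertices {3, 4, 8} are pairwise adjacent, and any tree decomposition puts a clique entirely inside one bag — forcing width ≥ 2. The upper and lower bounds meet at 2, so that is the treewidth.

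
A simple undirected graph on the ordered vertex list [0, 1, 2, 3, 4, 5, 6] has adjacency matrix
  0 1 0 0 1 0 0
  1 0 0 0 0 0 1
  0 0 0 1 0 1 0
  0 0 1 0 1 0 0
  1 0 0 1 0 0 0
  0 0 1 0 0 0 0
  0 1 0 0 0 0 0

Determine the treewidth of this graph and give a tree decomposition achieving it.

Treewidth 1.
One optimal decomposition is:
Bags: B1 = {1, 6}  B2 = {0, 1}  B3 = {0, 4}  B4 = {3, 4}  B5 = {2, 3}  B6 = {2, 5}
Tree: B1–B2, B2–B3, B3–B4, B4–B5, B5–B6

The largest bag has 2 vertices, giving width 1; this decomposition certifies tw(G) ≤ 1. Any graph with an edge has treewidth ≥ 1, and G has the edge 6–1. Combining the bounds, tw(G) = 1.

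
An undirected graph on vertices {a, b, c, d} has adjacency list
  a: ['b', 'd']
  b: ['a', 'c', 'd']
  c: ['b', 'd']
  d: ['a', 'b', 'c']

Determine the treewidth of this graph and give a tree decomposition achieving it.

Treewidth 2.
One such decomposition:
Bags: B1 = {b, c, d}  B2 = {a, b, d}
Tree: B1–B2

Each bag holds 3 vertices, so the decomposition has width 2, which upper-bounds the treewidth. Conversely, {b, c, d} is a clique of size 3, and the vertices of any clique must share a bag in every tree decomposition; so some bag has ≥ 3 vertices and tw(G) ≥ 2. Combining the bounds, tw(G) = 2.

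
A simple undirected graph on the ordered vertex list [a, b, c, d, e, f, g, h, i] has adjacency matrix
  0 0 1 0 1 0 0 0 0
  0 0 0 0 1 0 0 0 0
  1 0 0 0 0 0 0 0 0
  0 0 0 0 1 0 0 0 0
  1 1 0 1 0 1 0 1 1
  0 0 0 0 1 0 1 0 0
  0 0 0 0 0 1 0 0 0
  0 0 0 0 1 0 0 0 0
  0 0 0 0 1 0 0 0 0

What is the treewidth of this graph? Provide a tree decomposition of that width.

Treewidth 1.
One such decomposition:
Bags: B1 = {b, e}  B2 = {d, e}  B3 = {a, e}  B4 = {a, c}  B5 = {e, i}  B6 = {e, f}  B7 = {e, h}  B8 = {f, g}
Tree: B1–B2, B1–B3, B3–B4, B3–B5, B2–B6, B2–B7, B6–B8

The largest bag has 2 vertices, giving width 1; this decomposition certifies tw(G) ≤ 1. G has an edge, so its treewidth is at least 1. Hence tw(G) = 1 exactly.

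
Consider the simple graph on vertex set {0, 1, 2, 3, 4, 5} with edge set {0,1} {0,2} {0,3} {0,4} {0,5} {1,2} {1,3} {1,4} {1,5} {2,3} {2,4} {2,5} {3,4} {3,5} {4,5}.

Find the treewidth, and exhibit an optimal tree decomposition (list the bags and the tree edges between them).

With just one bag of size 6, the width is 6 − 1 = 5, so tw(G) ≤ 5. For the lower bound, the 6 vertices {0, 1, 2, 3, 4, 5} are pairwise adjacent, and any tree decomposition puts a clique entirely inside one bag — forcing width ≥ 5. Combining the bounds, tw(G) = 5.

Treewidth 5.
One optimal decomposition is:
Bags: B1 = {0, 1, 2, 3, 4, 5}
Tree: (single bag)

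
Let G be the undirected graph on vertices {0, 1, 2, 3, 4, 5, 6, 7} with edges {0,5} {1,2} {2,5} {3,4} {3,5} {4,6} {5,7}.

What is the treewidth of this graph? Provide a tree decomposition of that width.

Treewidth 1.
One optimal decomposition is:
Bags: B1 = {5, 7}  B2 = {2, 5}  B3 = {3, 5}  B4 = {3, 4}  B5 = {1, 2}  B6 = {4, 6}  B7 = {0, 5}
Tree: B1–B2, B2–B3, B3–B4, B2–B5, B4–B6, B2–B7

Each bag holds 2 vertices, so the decomposition has width 1, which upper-bounds the treewidth. Since G has at least one edge (e.g. 7–5), it is not an edgeless graph, so tw(G) ≥ 1. Therefore the treewidth is 1.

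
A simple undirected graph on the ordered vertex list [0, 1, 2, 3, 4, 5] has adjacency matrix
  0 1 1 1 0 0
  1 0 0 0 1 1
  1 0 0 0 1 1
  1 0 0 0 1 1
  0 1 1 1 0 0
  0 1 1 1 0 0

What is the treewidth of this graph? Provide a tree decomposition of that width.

Every bag has size at most 4, so the width is 4 − 1 = 3 and tw(G) ≤ 3. For the lower bound: the 4 vertex sets {3,4}, {0,2}, {5}, {1} are disjoint, each induces a connected subgraph, and every pair is joined by at least one edge of G. Contracting each set to a single vertex therefore yields K_{4} as a minor, and since treewidth is minor-monotone, tw(G) ≥ tw(K_{4}) = 3. The upper and lower bounds meet at 3, so that is the treewidth.

Treewidth 3.
One such decomposition:
Bags: B1 = {0, 3, 4, 5}  B2 = {0, 2, 4, 5}  B3 = {0, 1, 4, 5}
Tree: B1–B2, B2–B3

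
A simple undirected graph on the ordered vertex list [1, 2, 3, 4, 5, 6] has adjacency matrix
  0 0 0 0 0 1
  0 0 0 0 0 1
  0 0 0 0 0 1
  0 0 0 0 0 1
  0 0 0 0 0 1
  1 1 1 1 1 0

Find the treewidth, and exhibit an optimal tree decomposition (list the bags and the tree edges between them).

The largest bag has 2 vertices, giving width 1; this decomposition certifies tw(G) ≤ 1. G has an edge, so its treewidth is at least 1. Therefore the treewidth is 1.

Treewidth 1.
One optimal decomposition is:
Bags: B1 = {1, 6}  B2 = {2, 6}  B3 = {3, 6}  B4 = {5, 6}  B5 = {4, 6}
Tree: B1–B2, B2–B3, B1–B4, B2–B5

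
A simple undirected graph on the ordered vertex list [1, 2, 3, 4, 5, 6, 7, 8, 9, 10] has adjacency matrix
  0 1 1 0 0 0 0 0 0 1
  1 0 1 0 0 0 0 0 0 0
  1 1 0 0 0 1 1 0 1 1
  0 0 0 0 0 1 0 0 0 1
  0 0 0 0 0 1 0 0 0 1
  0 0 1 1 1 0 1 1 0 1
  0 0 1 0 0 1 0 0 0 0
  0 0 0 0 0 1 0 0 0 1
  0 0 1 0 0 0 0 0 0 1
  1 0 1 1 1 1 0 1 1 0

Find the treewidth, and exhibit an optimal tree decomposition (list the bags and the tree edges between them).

Every bag has size at most 3, so the width is 3 − 1 = 2 and tw(G) ≤ 2. For the lower bound, the 3 vertices {1, 2, 3} are pairwise adjacent, and any tree decomposition puts a clique entirely inside one bag — forcing width ≥ 2. Hence tw(G) = 2 exactly.

Treewidth 2.
One such decomposition:
Bags: B1 = {1, 3, 10}  B2 = {3, 6, 10}  B3 = {3, 6, 7}  B4 = {4, 6, 10}  B5 = {6, 8, 10}  B6 = {1, 2, 3}  B7 = {5, 6, 10}  B8 = {3, 9, 10}
Tree: B1–B2, B2–B3, B2–B4, B4–B5, B1–B6, B5–B7, B2–B8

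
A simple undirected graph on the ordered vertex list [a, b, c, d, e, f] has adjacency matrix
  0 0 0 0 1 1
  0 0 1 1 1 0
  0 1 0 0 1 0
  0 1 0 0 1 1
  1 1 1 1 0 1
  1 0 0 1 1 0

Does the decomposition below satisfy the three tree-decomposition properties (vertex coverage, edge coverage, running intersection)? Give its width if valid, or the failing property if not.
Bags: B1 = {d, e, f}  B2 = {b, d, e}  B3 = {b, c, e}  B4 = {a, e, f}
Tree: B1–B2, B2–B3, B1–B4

Every vertex of G appears in some bag (union = {a, b, c, d, e, f}); every edge is covered by a bag; and for each vertex v the set of bags containing v is connected in the bag tree. The decomposition is therefore valid. The largest bag has 3 vertices, so the width is 2.

Yes; width 2.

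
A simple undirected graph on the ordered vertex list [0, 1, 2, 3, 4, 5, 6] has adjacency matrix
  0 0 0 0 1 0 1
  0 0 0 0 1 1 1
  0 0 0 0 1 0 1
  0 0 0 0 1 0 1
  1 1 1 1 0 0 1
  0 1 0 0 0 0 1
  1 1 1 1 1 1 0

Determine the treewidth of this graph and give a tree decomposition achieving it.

Treewidth 2.
One optimal decomposition is:
Bags: B1 = {3, 4, 6}  B2 = {2, 4, 6}  B3 = {1, 4, 6}  B4 = {1, 5, 6}  B5 = {0, 4, 6}
Tree: B1–B2, B2–B3, B3–B4, B2–B5

The largest bag has 3 vertices, giving width 2; this decomposition certifies tw(G) ≤ 2. For the lower bound, the 3 vertices {0, 4, 6} are pairwise adjacent, and any tree decomposition puts a clique entirely inside one bag — forcing width ≥ 2. Hence tw(G) = 2 exactly.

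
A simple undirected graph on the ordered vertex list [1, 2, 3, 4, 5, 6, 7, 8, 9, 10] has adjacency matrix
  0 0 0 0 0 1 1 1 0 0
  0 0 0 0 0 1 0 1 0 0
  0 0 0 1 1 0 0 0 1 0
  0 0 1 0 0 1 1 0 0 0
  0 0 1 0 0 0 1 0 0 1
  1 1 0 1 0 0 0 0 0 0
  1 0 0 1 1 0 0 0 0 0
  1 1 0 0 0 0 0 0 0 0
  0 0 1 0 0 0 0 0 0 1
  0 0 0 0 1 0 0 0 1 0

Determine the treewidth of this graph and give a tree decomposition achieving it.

Treewidth 2.
One optimal decomposition is:
Bags: B1 = {5, 9, 10}  B2 = {3, 5, 9}  B3 = {3, 5, 7}  B4 = {3, 4, 7}  B5 = {1, 4, 7}  B6 = {1, 4, 6}  B7 = {1, 6, 8}  B8 = {2, 6, 8}
Tree: B1–B2, B2–B3, B3–B4, B4–B5, B5–B6, B6–B7, B7–B8

Each bag holds 3 vertices, so the decomposition has width 2, which upper-bounds the treewidth. The edges 10–9–3–5–10 form a cycle, so G is not a tree and its treewidth is at least 2. Therefore the treewidth is 2.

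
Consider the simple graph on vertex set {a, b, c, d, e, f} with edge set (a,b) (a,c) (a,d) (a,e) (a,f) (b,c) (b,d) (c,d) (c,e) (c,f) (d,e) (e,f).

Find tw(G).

3

A width-3 tree decomposition is:
Bags: B1 = {a, b, c, d}  B2 = {a, c, d, e}  B3 = {a, c, e, f}
Tree: B1–B2, B2–B3
The largest bag has 4 vertices, giving width 3; this decomposition certifies tw(G) ≤ 3. For the lower bound, the 4 vertices {a, c, d, e} are pairwise adjacent, and any tree decomposition puts a clique entirely inside one bag — forcing width ≥ 3. Combining the bounds, tw(G) = 3.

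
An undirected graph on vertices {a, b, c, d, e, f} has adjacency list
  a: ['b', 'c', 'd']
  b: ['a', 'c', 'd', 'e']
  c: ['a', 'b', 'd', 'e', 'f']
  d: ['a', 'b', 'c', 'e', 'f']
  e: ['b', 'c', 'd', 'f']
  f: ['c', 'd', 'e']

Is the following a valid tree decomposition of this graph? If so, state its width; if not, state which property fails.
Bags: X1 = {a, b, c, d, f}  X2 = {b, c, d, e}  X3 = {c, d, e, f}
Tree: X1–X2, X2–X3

A tree decomposition must satisfy three properties: every vertex lies in some bag; for every edge, both endpoints lie together in some bag; and for every vertex, the bags containing it form a connected subtree. Here bags containing vertex f are not connected in the tree, so the decomposition is invalid.

No — bags containing vertex f are not connected in the tree.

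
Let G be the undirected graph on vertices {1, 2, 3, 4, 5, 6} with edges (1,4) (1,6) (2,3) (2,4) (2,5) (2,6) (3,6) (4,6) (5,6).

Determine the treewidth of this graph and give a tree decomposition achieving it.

Each bag holds 3 vertices, so the decomposition has width 2, which upper-bounds the treewidth. On the other hand G contains the 3-clique {1, 4, 6}. A clique must lie in a single bag of any decomposition, so no decomposition can have width below 2. Hence tw(G) = 2 exactly.

Treewidth 2.
Bags: B1 = {2, 4, 6}  B2 = {1, 4, 6}  B3 = {2, 5, 6}  B4 = {2, 3, 6}
Tree: B1–B2, B1–B3, B1–B4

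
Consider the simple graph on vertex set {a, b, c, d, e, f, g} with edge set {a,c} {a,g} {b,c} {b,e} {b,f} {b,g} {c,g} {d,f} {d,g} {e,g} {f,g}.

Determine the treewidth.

2

A width-2 tree decomposition is:
Bags: B1 = {b, e, g}  B2 = {b, c, g}  B3 = {a, c, g}  B4 = {b, f, g}  B5 = {d, f, g}
Tree: B1–B2, B2–B3, B2–B4, B4–B5
Each bag holds 3 vertices, so the decomposition has width 2, which upper-bounds the treewidth. On the other hand G contains the 3-clique {d, f, g}. A clique must lie in a single bag of any decomposition, so no decomposition can have width below 2. Combining the bounds, tw(G) = 2.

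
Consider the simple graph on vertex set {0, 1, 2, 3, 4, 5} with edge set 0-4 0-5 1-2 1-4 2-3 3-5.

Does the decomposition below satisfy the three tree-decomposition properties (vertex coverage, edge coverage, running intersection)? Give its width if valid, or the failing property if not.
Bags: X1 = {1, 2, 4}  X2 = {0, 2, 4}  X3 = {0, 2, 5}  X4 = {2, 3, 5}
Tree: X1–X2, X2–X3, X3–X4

Checking the three conditions: (i) the bags cover all of {0, 1, 2, 3, 4, 5}; (ii) for each edge, some bag contains both endpoints; (iii) the bags containing any fixed vertex form a subtree. All hold, so the decomposition is valid with width 3 − 1 = 2.

Yes; width 2.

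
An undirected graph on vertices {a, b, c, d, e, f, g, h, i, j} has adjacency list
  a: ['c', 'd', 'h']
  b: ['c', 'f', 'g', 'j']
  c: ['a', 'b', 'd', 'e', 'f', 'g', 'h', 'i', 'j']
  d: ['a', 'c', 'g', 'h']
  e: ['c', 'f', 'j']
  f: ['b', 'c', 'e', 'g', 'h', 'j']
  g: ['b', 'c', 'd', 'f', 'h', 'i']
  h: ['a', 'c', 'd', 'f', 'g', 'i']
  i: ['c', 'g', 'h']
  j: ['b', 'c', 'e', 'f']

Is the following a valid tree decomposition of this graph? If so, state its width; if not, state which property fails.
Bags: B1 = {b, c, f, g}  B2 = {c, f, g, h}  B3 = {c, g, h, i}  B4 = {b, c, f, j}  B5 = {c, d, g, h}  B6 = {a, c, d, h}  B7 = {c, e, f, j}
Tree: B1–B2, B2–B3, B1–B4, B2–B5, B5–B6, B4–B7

Vertex coverage: the bags together contain {a, b, c, d, e, f, g, h, i, j}, the full vertex set. Edge coverage: each edge of G has both endpoints in at least one bag. Running intersection: for every vertex, the bags containing it form a connected subtree. All three properties hold, so this is a valid tree decomposition of width max|bag| − 1 = 3, and hence tw(G) ≤ 3.

Yes; width 3.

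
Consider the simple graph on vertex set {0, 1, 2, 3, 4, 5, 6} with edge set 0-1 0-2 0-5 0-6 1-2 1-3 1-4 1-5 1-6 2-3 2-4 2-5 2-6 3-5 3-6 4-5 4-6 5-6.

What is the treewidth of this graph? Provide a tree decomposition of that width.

Each bag holds 5 vertices, so the decomposition has width 4, which upper-bounds the treewidth. For the lower bound, the 5 vertices {0, 1, 2, 5, 6} are pairwise adjacent, and any tree decomposition puts a clique entirely inside one bag — forcing width ≥ 4. Hence tw(G) = 4 exactly.

Treewidth 4.
One such decomposition:
Bags: B1 = {1, 2, 3, 5, 6}  B2 = {1, 2, 4, 5, 6}  B3 = {0, 1, 2, 5, 6}
Tree: B1–B2, B2–B3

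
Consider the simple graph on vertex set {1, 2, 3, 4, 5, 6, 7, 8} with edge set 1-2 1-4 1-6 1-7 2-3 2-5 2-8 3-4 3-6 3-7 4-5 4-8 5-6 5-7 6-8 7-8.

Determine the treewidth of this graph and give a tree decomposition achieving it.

The largest bag has 5 vertices, giving width 4; this decomposition certifies tw(G) ≤ 4. For the lower bound: the 5 vertex sets {4,8}, {2,3}, {5,7}, {1}, {6} are disjoint, each induces a connected subgraph, and every pair is joined by at least one edge of G. Contracting each set to a single vertex therefore yields K_{5} as a minor, and since treewidth is minor-monotone, tw(G) ≥ tw(K_{5}) = 4. The upper and lower bounds meet at 4, so that is the treewidth.

Treewidth 4.
One such decomposition:
Bags: B1 = {1, 3, 4, 5, 8}  B2 = {1, 2, 3, 5, 8}  B3 = {1, 3, 5, 7, 8}  B4 = {1, 3, 5, 6, 8}
Tree: B1–B2, B2–B3, B3–B4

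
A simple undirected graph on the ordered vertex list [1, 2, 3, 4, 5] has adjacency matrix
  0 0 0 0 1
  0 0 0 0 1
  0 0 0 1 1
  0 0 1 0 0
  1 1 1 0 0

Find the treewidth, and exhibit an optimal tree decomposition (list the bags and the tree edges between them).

Treewidth 1.
Bags: B1 = {1, 5}  B2 = {3, 5}  B3 = {2, 5}  B4 = {3, 4}
Tree: B1–B2, B1–B3, B2–B4

Every bag has size at most 2, so the width is 2 − 1 = 1 and tw(G) ≤ 1. Since G has at least one edge (e.g. 5–1), it is not an edgeless graph, so tw(G) ≥ 1. Hence tw(G) = 1 exactly.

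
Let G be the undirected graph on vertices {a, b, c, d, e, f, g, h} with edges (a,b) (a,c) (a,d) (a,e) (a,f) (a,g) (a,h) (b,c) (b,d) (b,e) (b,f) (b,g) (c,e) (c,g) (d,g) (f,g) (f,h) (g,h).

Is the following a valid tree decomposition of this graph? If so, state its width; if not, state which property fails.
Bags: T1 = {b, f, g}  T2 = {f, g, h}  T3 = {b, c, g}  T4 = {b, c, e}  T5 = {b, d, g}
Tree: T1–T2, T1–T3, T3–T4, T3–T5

No — vertex a appears in no bag.

A tree decomposition must satisfy three properties: every vertex lies in some bag; for every edge, both endpoints lie together in some bag; and for every vertex, the bags containing it form a connected subtree. Here vertex a appears in no bag, so the decomposition is invalid.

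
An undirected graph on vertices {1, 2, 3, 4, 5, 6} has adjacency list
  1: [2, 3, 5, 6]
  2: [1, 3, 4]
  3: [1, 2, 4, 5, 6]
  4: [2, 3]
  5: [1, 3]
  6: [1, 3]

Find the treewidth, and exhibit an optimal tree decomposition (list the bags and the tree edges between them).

Treewidth 2.
Bags: B1 = {1, 3, 6}  B2 = {1, 2, 3}  B3 = {2, 3, 4}  B4 = {1, 3, 5}
Tree: B1–B2, B2–B3, B2–B4

The largest bag has 3 vertices, giving width 2; this decomposition certifies tw(G) ≤ 2. On the other hand G contains the 3-clique {1, 2, 3}. A clique must lie in a single bag of any decomposition, so no decomposition can have width below 2. Combining the bounds, tw(G) = 2.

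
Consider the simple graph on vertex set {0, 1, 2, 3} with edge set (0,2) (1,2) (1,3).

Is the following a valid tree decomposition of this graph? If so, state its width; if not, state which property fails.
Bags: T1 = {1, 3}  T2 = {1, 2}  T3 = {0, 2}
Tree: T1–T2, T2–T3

Yes; width 1.

Vertex coverage: the bags together contain {0, 1, 2, 3}, the full vertex set. Edge coverage: each edge of G has both endpoints in at least one bag. Running intersection: for every vertex, the bags containing it form a connected subtree. All three properties hold, so this is a valid tree decomposition of width max|bag| − 1 = 1, and hence tw(G) ≤ 1.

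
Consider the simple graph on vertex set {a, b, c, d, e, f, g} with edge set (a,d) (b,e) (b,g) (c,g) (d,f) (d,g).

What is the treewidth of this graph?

A width-1 tree decomposition is:
Bags: B1 = {b, e}  B2 = {b, g}  B3 = {d, g}  B4 = {a, d}  B5 = {d, f}  B6 = {c, g}
Tree: B1–B2, B2–B3, B3–B4, B3–B5, B2–B6
Every bag has size at most 2, so the width is 2 − 1 = 1 and tw(G) ≤ 1. Any graph with an edge has treewidth ≥ 1, and G has the edge e–b. Hence tw(G) = 1 exactly.

1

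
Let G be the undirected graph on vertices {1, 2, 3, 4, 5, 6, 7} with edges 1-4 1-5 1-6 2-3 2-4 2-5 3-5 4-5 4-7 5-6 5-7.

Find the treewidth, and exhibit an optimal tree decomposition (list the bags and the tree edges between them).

The largest bag has 3 vertices, giving width 2; this decomposition certifies tw(G) ≤ 2. Conversely, {2, 3, 5} is a clique of size 3, and the vertices of any clique must share a bag in every tree decomposition; so some bag has ≥ 3 vertices and tw(G) ≥ 2. Therefore the treewidth is 2.

Treewidth 2.
One such decomposition:
Bags: B1 = {1, 4, 5}  B2 = {4, 5, 7}  B3 = {2, 4, 5}  B4 = {1, 5, 6}  B5 = {2, 3, 5}
Tree: B1–B2, B2–B3, B1–B4, B3–B5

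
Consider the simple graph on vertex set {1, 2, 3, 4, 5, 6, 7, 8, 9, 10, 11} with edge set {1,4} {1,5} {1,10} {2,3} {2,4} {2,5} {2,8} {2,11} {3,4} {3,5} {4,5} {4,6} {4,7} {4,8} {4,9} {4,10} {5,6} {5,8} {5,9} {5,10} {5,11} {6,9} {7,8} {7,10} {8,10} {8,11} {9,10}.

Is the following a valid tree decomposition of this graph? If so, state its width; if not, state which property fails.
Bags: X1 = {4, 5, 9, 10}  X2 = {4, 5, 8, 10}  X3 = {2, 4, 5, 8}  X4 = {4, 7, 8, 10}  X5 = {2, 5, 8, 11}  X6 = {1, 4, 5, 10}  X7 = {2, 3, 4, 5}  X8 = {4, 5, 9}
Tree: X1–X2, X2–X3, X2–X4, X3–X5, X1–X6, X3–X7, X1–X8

No — vertex 6 appears in no bag.

A tree decomposition must satisfy three properties: every vertex lies in some bag; for every edge, both endpoints lie together in some bag; and for every vertex, the bags containing it form a connected subtree. Here vertex 6 appears in no bag, so the decomposition is invalid.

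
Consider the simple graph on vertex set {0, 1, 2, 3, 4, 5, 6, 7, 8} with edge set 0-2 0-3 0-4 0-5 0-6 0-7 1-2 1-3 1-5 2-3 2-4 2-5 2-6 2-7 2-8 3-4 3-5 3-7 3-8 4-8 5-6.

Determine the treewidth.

3

A width-3 tree decomposition is:
Bags: B1 = {0, 2, 3, 4}  B2 = {0, 2, 3, 5}  B3 = {1, 2, 3, 5}  B4 = {0, 2, 3, 7}  B5 = {0, 2, 5, 6}  B6 = {2, 3, 4, 8}
Tree: B1–B2, B2–B3, B2–B4, B2–B5, B1–B6
Each bag holds 4 vertices, so the decomposition has width 3, which upper-bounds the treewidth. On the other hand G contains the 4-clique {0, 2, 3, 4}. A clique must lie in a single bag of any decomposition, so no decomposition can have width below 3. Hence tw(G) = 3 exactly.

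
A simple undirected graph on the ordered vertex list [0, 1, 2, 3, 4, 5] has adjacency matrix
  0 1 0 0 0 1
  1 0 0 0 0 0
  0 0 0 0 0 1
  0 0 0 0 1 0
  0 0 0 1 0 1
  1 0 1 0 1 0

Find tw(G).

1

A width-1 tree decomposition is:
Bags: B1 = {0, 5}  B2 = {4, 5}  B3 = {3, 4}  B4 = {0, 1}  B5 = {2, 5}
Tree: B1–B2, B2–B3, B1–B4, B1–B5
Each bag holds 2 vertices, so the decomposition has width 1, which upper-bounds the treewidth. Any graph with an edge has treewidth ≥ 1, and G has the edge 0–5. Therefore the treewidth is 1.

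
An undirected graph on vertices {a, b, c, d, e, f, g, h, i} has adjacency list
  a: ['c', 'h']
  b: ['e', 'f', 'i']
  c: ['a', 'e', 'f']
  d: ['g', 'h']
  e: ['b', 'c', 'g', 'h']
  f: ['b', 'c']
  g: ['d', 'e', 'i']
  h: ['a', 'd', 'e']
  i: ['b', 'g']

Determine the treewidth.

A width-3 tree decomposition is:
Bags: B1 = {a, c, f, h}  B2 = {c, e, f, h}  B3 = {b, e, f, h}  B4 = {b, d, e, h}  B5 = {b, d, e, g}  B6 = {b, d, g, i}
Tree: B1–B2, B2–B3, B3–B4, B4–B5, B5–B6
The largest bag has 4 vertices, giving width 3; this decomposition certifies tw(G) ≤ 3. For the lower bound: the 4 vertex sets {a,c,f}, {h}, {e}, {b,d,g,i} are disjoint, each induces a connected subgraph, and every pair is joined by at least one edge of G. Contracting each set to a single vertex therefore yields K_{4} as a minor, and since treewidth is minor-monotone, tw(G) ≥ tw(K_{4}) = 3. Therefore the treewidth is 3.

3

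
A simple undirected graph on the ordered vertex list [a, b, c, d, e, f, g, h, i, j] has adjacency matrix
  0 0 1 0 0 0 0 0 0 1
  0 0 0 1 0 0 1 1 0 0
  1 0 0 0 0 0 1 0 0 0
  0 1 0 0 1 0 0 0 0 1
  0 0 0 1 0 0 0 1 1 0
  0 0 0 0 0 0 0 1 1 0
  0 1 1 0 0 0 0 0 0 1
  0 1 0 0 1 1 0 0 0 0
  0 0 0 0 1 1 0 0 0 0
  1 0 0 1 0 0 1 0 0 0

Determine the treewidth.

A width-2 tree decomposition is:
Bags: B1 = {a, c, g}  B2 = {a, g, j}  B3 = {b, g, j}  B4 = {b, d, j}  B5 = {b, d, h}  B6 = {d, e, h}  B7 = {e, f, h}  B8 = {e, f, i}
Tree: B1–B2, B2–B3, B3–B4, B4–B5, B5–B6, B6–B7, B7–B8
Each bag holds 3 vertices, so the decomposition has width 2, which upper-bounds the treewidth. The edges c–a–j–g–c form a cycle, so G is not a tree and its treewidth is at least 2. The upper and lower bounds meet at 2, so that is the treewidth.

2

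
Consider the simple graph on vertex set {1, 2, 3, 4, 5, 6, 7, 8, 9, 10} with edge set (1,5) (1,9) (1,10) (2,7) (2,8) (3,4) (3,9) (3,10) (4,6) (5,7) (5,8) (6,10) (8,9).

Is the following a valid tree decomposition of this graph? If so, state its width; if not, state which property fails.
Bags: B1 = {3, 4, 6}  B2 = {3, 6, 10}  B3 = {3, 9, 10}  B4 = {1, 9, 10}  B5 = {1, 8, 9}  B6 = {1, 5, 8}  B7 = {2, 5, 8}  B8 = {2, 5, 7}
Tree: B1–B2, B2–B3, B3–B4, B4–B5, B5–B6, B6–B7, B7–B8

Yes; width 2.

Checking the three conditions: (i) the bags cover all of {1, 2, 3, 4, 5, 6, 7, 8, 9, 10}; (ii) for each edge, some bag contains both endpoints; (iii) the bags containing any fixed vertex form a subtree. All hold, so the decomposition is valid with width 3 − 1 = 2.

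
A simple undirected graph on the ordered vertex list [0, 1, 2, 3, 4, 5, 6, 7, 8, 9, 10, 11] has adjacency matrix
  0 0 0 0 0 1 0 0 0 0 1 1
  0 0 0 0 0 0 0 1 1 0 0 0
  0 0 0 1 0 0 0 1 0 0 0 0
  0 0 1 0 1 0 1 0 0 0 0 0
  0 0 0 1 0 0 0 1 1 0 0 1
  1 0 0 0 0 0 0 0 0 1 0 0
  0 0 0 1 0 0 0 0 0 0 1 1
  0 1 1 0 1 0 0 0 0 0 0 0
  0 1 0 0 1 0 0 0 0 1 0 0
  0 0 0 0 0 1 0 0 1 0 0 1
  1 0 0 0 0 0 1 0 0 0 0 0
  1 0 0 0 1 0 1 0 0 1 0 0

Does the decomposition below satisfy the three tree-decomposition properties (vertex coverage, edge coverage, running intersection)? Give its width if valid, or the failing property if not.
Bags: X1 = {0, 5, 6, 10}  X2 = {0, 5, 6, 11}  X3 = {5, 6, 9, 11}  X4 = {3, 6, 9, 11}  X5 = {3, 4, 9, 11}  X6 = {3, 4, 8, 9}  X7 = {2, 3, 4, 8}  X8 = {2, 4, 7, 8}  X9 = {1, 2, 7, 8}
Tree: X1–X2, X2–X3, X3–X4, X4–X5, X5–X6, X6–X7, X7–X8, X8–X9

Every vertex of G appears in some bag (union = {0, 1, 2, 3, 4, 5, 6, 7, 8, 9, 10, 11}); every edge is covered by a bag; and for each vertex v the set of bags containing v is connected in the bag tree. The decomposition is therefore valid. The largest bag has 4 vertices, so the width is 3.

Yes; width 3.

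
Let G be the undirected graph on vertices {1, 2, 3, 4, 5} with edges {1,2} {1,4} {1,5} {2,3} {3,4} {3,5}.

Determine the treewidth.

2

A width-2 tree decomposition is:
Bags: B1 = {1, 2, 3}  B2 = {1, 3, 4}  B3 = {1, 3, 5}
Tree: B1–B2, B2–B3
Every bag has size at most 3, so the width is 3 − 1 = 2 and tw(G) ≤ 2. The edges 2–1–4–3–2 form a cycle, so G is not a tree and its treewidth is at least 2. Combining the bounds, tw(G) = 2.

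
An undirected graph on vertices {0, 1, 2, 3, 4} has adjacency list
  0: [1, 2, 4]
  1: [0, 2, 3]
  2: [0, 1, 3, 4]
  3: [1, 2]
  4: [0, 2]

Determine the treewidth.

A width-2 tree decomposition is:
Bags: B1 = {0, 2, 4}  B2 = {0, 1, 2}  B3 = {1, 2, 3}
Tree: B1–B2, B2–B3
The largest bag has 3 vertices, giving width 2; this decomposition certifies tw(G) ≤ 2. For the lower bound, the 3 vertices {0, 1, 2} are pairwise adjacent, and any tree decomposition puts a clique entirely inside one bag — forcing width ≥ 2. Therefore the treewidth is 2.

2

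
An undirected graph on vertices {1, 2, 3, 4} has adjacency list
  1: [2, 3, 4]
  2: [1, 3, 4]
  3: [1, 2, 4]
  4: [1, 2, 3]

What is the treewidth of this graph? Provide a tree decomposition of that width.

Treewidth 3.
Bags: B1 = {1, 2, 3, 4}
Tree: (single bag)

With just one bag of size 4, the width is 4 − 1 = 3, so tw(G) ≤ 3. For the lower bound, the 4 vertices {1, 2, 3, 4} are pairwise adjacent, and any tree decomposition puts a clique entirely inside one bag — forcing width ≥ 3. Combining the bounds, tw(G) = 3.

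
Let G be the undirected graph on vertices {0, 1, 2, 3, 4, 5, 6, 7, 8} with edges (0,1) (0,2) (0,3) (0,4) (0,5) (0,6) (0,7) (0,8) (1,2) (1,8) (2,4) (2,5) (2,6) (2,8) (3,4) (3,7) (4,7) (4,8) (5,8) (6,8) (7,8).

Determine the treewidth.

3

A width-3 tree decomposition is:
Bags: B1 = {0, 2, 4, 8}  B2 = {0, 4, 7, 8}  B3 = {0, 2, 5, 8}  B4 = {0, 3, 4, 7}  B5 = {0, 2, 6, 8}  B6 = {0, 1, 2, 8}
Tree: B1–B2, B1–B3, B2–B4, B1–B5, B5–B6
Each bag holds 4 vertices, so the decomposition has width 3, which upper-bounds the treewidth. On the other hand G contains the 4-clique {0, 1, 2, 8}. A clique must lie in a single bag of any decomposition, so no decomposition can have width below 3. Hence tw(G) = 3 exactly.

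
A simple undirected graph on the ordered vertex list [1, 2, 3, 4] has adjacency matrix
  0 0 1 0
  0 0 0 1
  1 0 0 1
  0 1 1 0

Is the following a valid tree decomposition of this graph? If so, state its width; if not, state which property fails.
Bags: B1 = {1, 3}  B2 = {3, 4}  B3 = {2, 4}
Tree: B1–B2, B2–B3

Vertex coverage: the bags together contain {1, 2, 3, 4}, the full vertex set. Edge coverage: each edge of G has both endpoints in at least one bag. Running intersection: for every vertex, the bags containing it form a connected subtree. All three properties hold, so this is a valid tree decomposition of width max|bag| − 1 = 1, and hence tw(G) ≤ 1.

Yes; width 1.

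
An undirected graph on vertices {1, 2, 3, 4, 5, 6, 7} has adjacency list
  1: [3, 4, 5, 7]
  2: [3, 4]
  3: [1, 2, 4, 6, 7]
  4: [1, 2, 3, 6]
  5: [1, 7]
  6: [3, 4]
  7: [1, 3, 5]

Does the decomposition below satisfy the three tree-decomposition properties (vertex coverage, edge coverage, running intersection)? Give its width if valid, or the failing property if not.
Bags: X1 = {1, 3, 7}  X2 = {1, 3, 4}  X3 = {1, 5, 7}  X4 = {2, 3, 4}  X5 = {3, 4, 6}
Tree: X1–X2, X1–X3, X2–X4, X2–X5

Checking the three conditions: (i) the bags cover all of {1, 2, 3, 4, 5, 6, 7}; (ii) for each edge, some bag contains both endpoints; (iii) the bags containing any fixed vertex form a subtree. All hold, so the decomposition is valid with width 3 − 1 = 2.

Yes; width 2.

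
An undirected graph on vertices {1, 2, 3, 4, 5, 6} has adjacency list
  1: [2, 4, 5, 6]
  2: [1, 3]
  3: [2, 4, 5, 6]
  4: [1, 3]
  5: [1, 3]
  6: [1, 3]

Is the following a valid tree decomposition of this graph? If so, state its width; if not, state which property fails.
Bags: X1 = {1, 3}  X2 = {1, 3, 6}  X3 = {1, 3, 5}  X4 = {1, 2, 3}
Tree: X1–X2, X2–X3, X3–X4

A tree decomposition must satisfy three properties: every vertex lies in some bag; for every edge, both endpoints lie together in some bag; and for every vertex, the bags containing it form a connected subtree. Here vertex 4 appears in no bag, so the decomposition is invalid.

No — vertex 4 appears in no bag.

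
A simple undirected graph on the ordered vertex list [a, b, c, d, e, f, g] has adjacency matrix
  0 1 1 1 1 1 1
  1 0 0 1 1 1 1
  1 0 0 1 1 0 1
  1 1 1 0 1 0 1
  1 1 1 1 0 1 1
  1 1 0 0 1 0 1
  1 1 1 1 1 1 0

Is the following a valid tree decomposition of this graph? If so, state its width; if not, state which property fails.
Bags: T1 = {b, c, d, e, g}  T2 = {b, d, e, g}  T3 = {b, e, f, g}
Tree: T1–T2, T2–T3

No — vertex a appears in no bag.

A tree decomposition must satisfy three properties: every vertex lies in some bag; for every edge, both endpoints lie together in some bag; and for every vertex, the bags containing it form a connected subtree. Here vertex a appears in no bag, so the decomposition is invalid.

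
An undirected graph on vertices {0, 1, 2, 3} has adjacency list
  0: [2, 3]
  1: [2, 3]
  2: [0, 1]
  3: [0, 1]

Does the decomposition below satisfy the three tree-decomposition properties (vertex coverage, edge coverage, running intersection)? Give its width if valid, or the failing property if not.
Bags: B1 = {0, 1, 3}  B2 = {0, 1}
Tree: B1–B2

A tree decomposition must satisfy three properties: every vertex lies in some bag; for every edge, both endpoints lie together in some bag; and for every vertex, the bags containing it form a connected subtree. Here vertex 2 appears in no bag, so the decomposition is invalid.

No — vertex 2 appears in no bag.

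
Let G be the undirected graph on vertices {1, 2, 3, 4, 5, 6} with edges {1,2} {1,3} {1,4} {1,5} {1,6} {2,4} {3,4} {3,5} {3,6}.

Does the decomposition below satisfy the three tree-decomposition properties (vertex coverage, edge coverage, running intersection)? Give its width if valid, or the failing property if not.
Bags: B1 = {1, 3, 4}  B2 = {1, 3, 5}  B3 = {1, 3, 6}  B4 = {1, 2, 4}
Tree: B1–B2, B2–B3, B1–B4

Every vertex of G appears in some bag (union = {1, 2, 3, 4, 5, 6}); every edge is covered by a bag; and for each vertex v the set of bags containing v is connected in the bag tree. The decomposition is therefore valid. The largest bag has 3 vertices, so the width is 2.

Yes; width 2.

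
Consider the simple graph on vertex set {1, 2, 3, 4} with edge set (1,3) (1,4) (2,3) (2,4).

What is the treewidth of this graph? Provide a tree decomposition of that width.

Treewidth 2.
One such decomposition:
Bags: B1 = {2, 3, 4}  B2 = {1, 3, 4}
Tree: B1–B2

The largest bag has 3 vertices, giving width 2; this decomposition certifies tw(G) ≤ 2. Since 3–2–4–1–3 is a cycle in G, G is not acyclic. Forests are exactly the graphs of treewidth ≤ 1, so tw(G) ≥ 2. The upper and lower bounds meet at 2, so that is the treewidth.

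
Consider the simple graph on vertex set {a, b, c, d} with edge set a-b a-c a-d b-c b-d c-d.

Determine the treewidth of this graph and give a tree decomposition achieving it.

Treewidth 3.
Bags: B1 = {a, b, c, d}
Tree: (single bag)

With just one bag of size 4, the width is 4 − 1 = 3, so tw(G) ≤ 3. For the lower bound, the 4 vertices {a, b, c, d} are pairwise adjacent, and any tree decomposition puts a clique entirely inside one bag — forcing width ≥ 3. The upper and lower bounds meet at 3, so that is the treewidth.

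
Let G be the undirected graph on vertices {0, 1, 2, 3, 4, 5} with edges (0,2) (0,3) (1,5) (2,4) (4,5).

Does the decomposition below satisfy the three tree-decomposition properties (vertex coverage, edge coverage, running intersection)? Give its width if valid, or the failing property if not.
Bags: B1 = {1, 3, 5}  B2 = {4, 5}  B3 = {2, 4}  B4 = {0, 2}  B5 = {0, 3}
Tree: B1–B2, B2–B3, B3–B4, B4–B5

A tree decomposition must satisfy three properties: every vertex lies in some bag; for every edge, both endpoints lie together in some bag; and for every vertex, the bags containing it form a connected subtree. Here bags containing vertex 3 are not connected in the tree, so the decomposition is invalid.

No — bags containing vertex 3 are not connected in the tree.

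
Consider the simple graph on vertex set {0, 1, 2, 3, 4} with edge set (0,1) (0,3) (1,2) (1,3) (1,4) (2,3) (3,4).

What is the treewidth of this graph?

2

A width-2 tree decomposition is:
Bags: B1 = {1, 3, 4}  B2 = {1, 2, 3}  B3 = {0, 1, 3}
Tree: B1–B2, B2–B3
Each bag holds 3 vertices, so the decomposition has width 2, which upper-bounds the treewidth. Conversely, {0, 1, 3} is a clique of size 3, and the vertices of any clique must share a bag in every tree decomposition; so some bag has ≥ 3 vertices and tw(G) ≥ 2. The upper and lower bounds meet at 2, so that is the treewidth.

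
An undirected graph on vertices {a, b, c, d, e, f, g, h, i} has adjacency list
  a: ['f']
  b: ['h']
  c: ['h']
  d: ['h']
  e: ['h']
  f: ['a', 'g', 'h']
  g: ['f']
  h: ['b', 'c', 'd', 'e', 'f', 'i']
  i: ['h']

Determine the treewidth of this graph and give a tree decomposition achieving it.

Treewidth 1.
One optimal decomposition is:
Bags: B1 = {a, f}  B2 = {f, h}  B3 = {d, h}  B4 = {e, h}  B5 = {h, i}  B6 = {c, h}  B7 = {f, g}  B8 = {b, h}
Tree: B1–B2, B2–B3, B3–B4, B2–B5, B4–B6, B2–B7, B3–B8

Each bag holds 2 vertices, so the decomposition has width 1, which upper-bounds the treewidth. Any graph with an edge has treewidth ≥ 1, and G has the edge f–a. Combining the bounds, tw(G) = 1.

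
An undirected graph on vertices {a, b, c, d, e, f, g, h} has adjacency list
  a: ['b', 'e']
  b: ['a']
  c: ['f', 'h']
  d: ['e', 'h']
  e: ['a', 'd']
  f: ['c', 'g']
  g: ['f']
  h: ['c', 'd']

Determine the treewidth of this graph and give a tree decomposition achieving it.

The largest bag has 2 vertices, giving width 1; this decomposition certifies tw(G) ≤ 1. G has an edge, so its treewidth is at least 1. Combining the bounds, tw(G) = 1.

Treewidth 1.
One optimal decomposition is:
Bags: B1 = {a, b}  B2 = {a, e}  B3 = {d, e}  B4 = {d, h}  B5 = {c, h}  B6 = {c, f}  B7 = {f, g}
Tree: B1–B2, B2–B3, B3–B4, B4–B5, B5–B6, B6–B7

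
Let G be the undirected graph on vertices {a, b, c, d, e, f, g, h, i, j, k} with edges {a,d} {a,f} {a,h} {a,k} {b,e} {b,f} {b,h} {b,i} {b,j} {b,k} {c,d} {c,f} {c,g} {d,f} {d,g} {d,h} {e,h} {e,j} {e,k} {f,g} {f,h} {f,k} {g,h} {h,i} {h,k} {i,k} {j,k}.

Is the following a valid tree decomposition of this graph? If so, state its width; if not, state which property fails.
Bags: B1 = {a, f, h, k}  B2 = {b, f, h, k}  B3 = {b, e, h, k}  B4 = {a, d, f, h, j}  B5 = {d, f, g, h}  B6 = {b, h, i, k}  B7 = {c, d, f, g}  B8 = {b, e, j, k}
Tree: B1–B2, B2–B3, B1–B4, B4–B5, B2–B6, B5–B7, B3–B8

No — bags containing vertex j are not connected in the tree.

A tree decomposition must satisfy three properties: every vertex lies in some bag; for every edge, both endpoints lie together in some bag; and for every vertex, the bags containing it form a connected subtree. Here bags containing vertex j are not connected in the tree, so the decomposition is invalid.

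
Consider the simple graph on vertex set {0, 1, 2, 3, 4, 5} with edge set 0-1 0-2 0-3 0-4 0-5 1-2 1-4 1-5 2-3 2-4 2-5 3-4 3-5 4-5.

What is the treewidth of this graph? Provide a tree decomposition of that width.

Every bag has size at most 5, so the width is 5 − 1 = 4 and tw(G) ≤ 4. On the other hand G contains the 5-clique {0, 1, 2, 4, 5}. A clique must lie in a single bag of any decomposition, so no decomposition can have width below 4. Therefore the treewidth is 4.

Treewidth 4.
Bags: B1 = {0, 1, 2, 4, 5}  B2 = {0, 2, 3, 4, 5}
Tree: B1–B2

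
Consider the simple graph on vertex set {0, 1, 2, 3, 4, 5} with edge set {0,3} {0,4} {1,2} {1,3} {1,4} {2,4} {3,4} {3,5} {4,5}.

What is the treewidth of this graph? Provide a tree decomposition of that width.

Treewidth 2.
One such decomposition:
Bags: B1 = {1, 2, 4}  B2 = {1, 3, 4}  B3 = {3, 4, 5}  B4 = {0, 3, 4}
Tree: B1–B2, B2–B3, B2–B4

The largest bag has 3 vertices, giving width 2; this decomposition certifies tw(G) ≤ 2. For the lower bound, the 3 vertices {1, 2, 4} are pairwise adjacent, and any tree decomposition puts a clique entirely inside one bag — forcing width ≥ 2. Hence tw(G) = 2 exactly.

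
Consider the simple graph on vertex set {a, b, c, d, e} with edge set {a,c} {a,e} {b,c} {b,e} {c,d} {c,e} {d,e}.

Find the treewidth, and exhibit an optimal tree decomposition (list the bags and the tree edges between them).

Treewidth 2.
One such decomposition:
Bags: B1 = {b, c, e}  B2 = {c, d, e}  B3 = {a, c, e}
Tree: B1–B2, B2–B3

Every bag has size at most 3, so the width is 3 − 1 = 2 and tw(G) ≤ 2. For the lower bound, the 3 vertices {c, d, e} are pairwise adjacent, and any tree decomposition puts a clique entirely inside one bag — forcing width ≥ 2. Therefore the treewidth is 2.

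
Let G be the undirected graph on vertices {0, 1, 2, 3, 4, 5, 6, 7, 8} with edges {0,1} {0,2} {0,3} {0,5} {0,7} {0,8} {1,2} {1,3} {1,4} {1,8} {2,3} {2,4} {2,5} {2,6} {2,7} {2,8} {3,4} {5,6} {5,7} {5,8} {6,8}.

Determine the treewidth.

3

A width-3 tree decomposition is:
Bags: B1 = {0, 2, 5, 8}  B2 = {0, 1, 2, 8}  B3 = {0, 1, 2, 3}  B4 = {0, 2, 5, 7}  B5 = {2, 5, 6, 8}  B6 = {1, 2, 3, 4}
Tree: B1–B2, B2–B3, B1–B4, B1–B5, B3–B6
Every bag has size at most 4, so the width is 4 − 1 = 3 and tw(G) ≤ 3. Conversely, {0, 1, 2, 8} is a clique of size 4, and the vertices of any clique must share a bag in every tree decomposition; so some bag has ≥ 4 vertices and tw(G) ≥ 3. The upper and lower bounds meet at 3, so that is the treewidth.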